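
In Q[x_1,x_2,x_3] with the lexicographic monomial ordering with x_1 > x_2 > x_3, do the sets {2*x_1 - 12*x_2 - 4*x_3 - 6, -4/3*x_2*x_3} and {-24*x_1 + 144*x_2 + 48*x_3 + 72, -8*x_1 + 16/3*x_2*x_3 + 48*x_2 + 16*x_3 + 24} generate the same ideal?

Since reduced Gröbner bases are canonical representatives of ideals under a given ordering, it suffices to compute and compare them.
Buchberger on the first generating set:
f_1 = 2*x_1 - 12*x_2 - 4*x_3 - 6, LT = x_1.
f_2 = -4/3*x_2*x_3, LT = x_2*x_3.

S(f_1,f_2): leading monomials are coprime, so the S-polynomial reduces to 0 (Buchberger's first criterion).
Every S-polynomial of the final basis reduces to 0, so we have a Gröbner basis.
Inter-reduce: drop elements whose leading term is divisible by another's, tail-reduce, and make monic.
Reduced Gröbner basis: {x_1 - 6*x_2 - 2*x_3 - 3, x_2*x_3}.

Buchberger on the second generating set:
h_1 = -24*x_1 + 144*x_2 + 48*x_3 + 72, LT = x_1.
h_2 = -8*x_1 + 16/3*x_2*x_3 + 48*x_2 + 16*x_3 + 24, LT = x_1.

S(h_1,h_2): lcm = x_1. S = 2/3*x_2*x_3.
  leading term x_2*x_3: no divisor's leading term divides it; move 2/3*x_2*x_3 to the remainder.
  remainder 2/3*x_2*x_3 ≠ 0; add k_3 = 2/3*x_2*x_3 to the basis.

S(h_1,k_3): leading monomials are coprime, so the S-polynomial reduces to 0 (Buchberger's first criterion).
S(h_2,k_3): leading monomials are coprime, so the S-polynomial reduces to 0 (Buchberger's first criterion).
Every S-polynomial of the final basis reduces to 0, so we have a Gröbner basis.
Inter-reduce: drop elements whose leading term is divisible by another's, tail-reduce, and make monic.
Reduced Gröbner basis: {x_1 - 6*x_2 - 2*x_3 - 3, x_2*x_3}.

The two bases agree; hence the ideals are identical.

Yes, the ideals are equal.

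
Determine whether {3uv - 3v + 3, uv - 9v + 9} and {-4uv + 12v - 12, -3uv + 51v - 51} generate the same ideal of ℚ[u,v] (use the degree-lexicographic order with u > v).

Equality of ideals is decidable: compute both reduced Gröbner bases (unique for the ordering) and check whether they agree.
Buchberger on the first generating set:
f_1 = 3uv - 3v + 3, LT = uv.
f_2 = uv - 9v + 9, LT = uv.

S(f_1,f_2): lcm = uv. S = 8v - 8.
  reduce S modulo (f_1, f_2):
  remainder 8v - 8 ≠ 0; add g_3 = 8v - 8 to the basis.

S(f_1,g_3): lcm = uv. S = u - v + 1.
  reduce S modulo (f_1, f_2, g_3):
  remainder u ≠ 0; add g_4 = u to the basis.

The other S-polynomials (S(f_2,g_3), S(f_1,g_4), S(f_2,g_4), S(g_3,g_4)) all reduce to 0 modulo the current basis, so we have a Gröbner basis.
Inter-reduce: drop elements whose leading term is divisible by another's, tail-reduce, and make monic.
Reduced Gröbner basis: {u, v - 1}.

Buchberger on the second generating set:
h_1 = -4uv + 12v - 12, LT = uv.
h_2 = -3uv + 51v - 51, LT = uv.

S(h_1,h_2): lcm = uv. S = 14v - 14.
  reduce S modulo (h_1, h_2):
  remainder 14v - 14 ≠ 0; add k_3 = 14v - 14 to the basis.

S(h_1,k_3): lcm = uv. S = u - 3v + 3.
  reduce S modulo (h_1, h_2, k_3):
  remainder u ≠ 0; add k_4 = u to the basis.

The other S-polynomials (S(h_2,k_3), S(h_1,k_4), S(h_2,k_4), S(k_3,k_4)) all reduce to 0 modulo the current basis, so we have a Gröbner basis.
Inter-reduce: drop elements whose leading term is divisible by another's, tail-reduce, and make monic.
Reduced Gröbner basis: {u, v - 1}.

These coincide, so the ideals are equal.
The same test decides containment: I ⊆ J iff every generator of I reduces to 0 modulo a Gröbner basis of J.

Yes, the ideals are equal.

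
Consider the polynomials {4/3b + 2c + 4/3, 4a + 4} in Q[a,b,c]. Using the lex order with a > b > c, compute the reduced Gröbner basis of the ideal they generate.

Buchberger's algorithm terminates because the ascending chain of leading-term ideals stabilizes.

f_1 = 4/3b + 2c + 4/3, LT = b.
f_2 = 4a + 4, LT = a.

The S-polynomials (S(f_1,f_2)) all reduce to 0 modulo the current basis, so we have a Gröbner basis.

G = {a + 1, b + 3/2c + 1}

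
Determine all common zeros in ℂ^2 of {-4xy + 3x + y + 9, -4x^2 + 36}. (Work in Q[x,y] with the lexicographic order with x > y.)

Compute a lex Gröbner basis by Buchberger's algorithm.
f_1 = -4xy + 3x + y + 9, LT = xy.
f_2 = -4x^2 + 36, LT = x^2.

S(f_1,f_2): lcm = x^2y. S = -3/4x^2 - 1/4xy - 9/4x + 9y.
  reduce S modulo (f_1, f_2):
  remainder -39/16x + 143/16y - 117/16 ≠ 0; add h_3 = -39/16x + 143/16y - 117/16 to the basis.

S(f_1,h_3): lcm = xy. S = -3/4x + 11/3y^2 - 13/4y - 9/4.
  reduce S modulo (f_1, f_2, h_3):
  remainder 11/3y^2 - 6y ≠ 0; add h_4 = 11/3y^2 - 6y to the basis.

The other S-polynomials (S(f_2,h_3), S(f_1,h_4), S(f_2,h_4), S(h_3,h_4)) all reduce to 0 modulo the current basis, so we have a Gröbner basis.
Inter-reduce: drop elements whose leading term is divisible by another's, tail-reduce, and make monic.
Reduced Gröbner basis: {x - 11/3y + 3, y^2 - 18/11y}.

Elimination: the polynomial y^2 - 18/11y lies in the elimination ideal for y, so y ∈ {0, 18/11}. For each such y, the remaining basis elements (now univariate) give the rest of the solution.
  y = 0: the earlier basis element becomes x + 3 = 0, giving x = -3 — point (-3, 0).
  y = 18/11: the earlier basis element becomes x - 3 = 0, giving x = 3 — point (3, 18/11).

{(-3, 0), (3, 18/11)}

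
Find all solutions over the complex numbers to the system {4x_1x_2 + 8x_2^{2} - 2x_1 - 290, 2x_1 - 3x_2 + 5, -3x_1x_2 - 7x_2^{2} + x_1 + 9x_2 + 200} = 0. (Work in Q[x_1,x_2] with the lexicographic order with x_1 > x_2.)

{(5, 5)}

Compute a lex Gröbner basis by Buchberger's algorithm.
f_1 = 4x_1x_2 - 2x_1 + 8x_2^{2} - 290, LT = x_1x_2.
f_2 = 2x_1 - 3x_2 + 5, LT = x_1.
f_3 = -3x_1x_2 + x_1 - 7x_2^{2} + 9x_2 + 200, LT = x_1x_2.

S(f_1,f_2): lcm = x_1x_2. S = -\tfrac{1}{2}x_1 + \tfrac{7}{2}x_2^{2} - \tfrac{5}{2}x_2 - \tfrac{145}{2}.
  leading term x_1: subtract (-\tfrac{1}{4})·f_2 from -\tfrac{1}{2}x_1 + \tfrac{7}{2}x_2^{2} - \tfrac{5}{2}x_2 - \tfrac{145}{2} → \tfrac{7}{2}x_2^{2} - \tfrac{13}{4}x_2 - \tfrac{285}{4}
  leading term x_2^{2}: no divisor's leading term divides it; move \tfrac{7}{2}x_2^{2} to the remainder.
  leading term x_2: no divisor's leading term divides it; move -\tfrac{13}{4}x_2 to the remainder.
  leading term 1: no divisor's leading term divides it; move -\tfrac{285}{4} to the remainder.
  remainder \tfrac{7}{2}x_2^{2} - \tfrac{13}{4}x_2 - \tfrac{285}{4} ≠ 0; add h_4 = \tfrac{7}{2}x_2^{2} - \tfrac{13}{4}x_2 - \tfrac{285}{4} to the basis.

S(f_1,f_3): lcm = x_1x_2. S = -\tfrac{1}{6}x_1 - \tfrac{1}{3}x_2^{2} + 3x_2 - \tfrac{35}{6}.
  leading term x_1: subtract (-\tfrac{1}{12})·f_2 from -\tfrac{1}{6}x_1 - \tfrac{1}{3}x_2^{2} + 3x_2 - \tfrac{35}{6} → -\tfrac{1}{3}x_2^{2} + \tfrac{11}{4}x_2 - \tfrac{65}{12}
  leading term x_2^{2}: subtract (-\tfrac{2}{21})·h_4 from -\tfrac{1}{3}x_2^{2} + \tfrac{11}{4}x_2 - \tfrac{65}{12} → \tfrac{205}{84}x_2 - \tfrac{1025}{84}
  leading term x_2: no divisor's leading term divides it; move \tfrac{205}{84}x_2 to the remainder.
  leading term 1: no divisor's leading term divides it; move -\tfrac{1025}{84} to the remainder.
  remainder \tfrac{205}{84}x_2 - \tfrac{1025}{84} ≠ 0; add h_5 = \tfrac{205}{84}x_2 - \tfrac{1025}{84} to the basis.

The other S-polynomials (S(f_2,f_3), S(f_1,h_4), S(f_2,h_4), S(f_3,h_4), S(f_1,h_5), S(f_2,h_5), S(f_3,h_5), S(h_4,h_5)) all reduce to 0 modulo the current basis, so we have a Gröbner basis.
Inter-reduce: drop elements whose leading term is divisible by another's, tail-reduce, and make monic.
Reduced Gröbner basis: {x_1 - 5, x_2 - 5}.

Since the basis is lex-ordered, x_2 - 5 is univariate in x_2. Its roots are {5}. Back-substituting each root into the other basis elements fixes the other coordinates.
  x_2 = 5: the earlier basis element becomes x_1 - 5 = 0, giving x_1 = 5 — point (5, 5).
Check: every point annihilates each of the original generators.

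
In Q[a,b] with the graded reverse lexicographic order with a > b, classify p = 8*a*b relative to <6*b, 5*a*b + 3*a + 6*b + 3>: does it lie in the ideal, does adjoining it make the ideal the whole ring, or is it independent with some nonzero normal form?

First compute the reduced Gröbner basis of I by Buchberger's algorithm.
f_1 = 6*b, LT = b.
f_2 = 5*a*b + 3*a + 6*b + 3, LT = a*b.

S(f_1,f_2): lcm = a*b. S = -3/5*a - 6/5*b - 3/5.
  leading term a: no divisor's leading term divides it; move -3/5*a to the remainder.
  leading term b: subtract (-1/5)·f_1 from -6/5*b - 3/5 → -3/5
  leading term 1: no divisor's leading term divides it; move -3/5 to the remainder.
  remainder -3/5*a - 3/5 ≠ 0; add h_3 = -3/5*a - 3/5 to the basis.

The other S-polynomials (S(f_1,h_3), S(f_2,h_3)) all reduce to 0 modulo the current basis, so we have a Gröbner basis.
Inter-reduce: drop elements whose leading term is divisible by another's, tail-reduce, and make monic.
Reduced Gröbner basis: {a + 1, b}.
Label its elements g_1 = a + 1, g_2 = b.

Reduce p = 8*a*b modulo G:
  leading term a*b: subtract (8*b)·g_1 from 8*a*b → -8*b
  leading term b: subtract (-8)·g_2 from -8*b → 0
  normal form = 0.
Since the normal form is 0, p ∈ I.

8*a*b lies in I (it reduces to 0).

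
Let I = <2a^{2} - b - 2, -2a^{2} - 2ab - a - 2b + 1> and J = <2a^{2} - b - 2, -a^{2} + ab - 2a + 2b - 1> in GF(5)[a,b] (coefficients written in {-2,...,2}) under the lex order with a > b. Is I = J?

Since reduced Gröbner bases are canonical representatives of ideals under a given ordering, it suffices to compute and compare them.
Buchberger on the first generating set:
f_1 = 2a^{2} - b - 2, LT = a^{2}.
f_2 = -2a^{2} - 2ab - a - 2b + 1, LT = a^{2}.

S(f_1,f_2): lcm = a^{2}. S = -ab + 2a + b + 2.
  reduce S modulo (f_1, f_2):
  remainder -ab + 2a + b + 2 ≠ 0; add g_3 = -ab + 2a + b + 2 to the basis.

S(f_1,g_3): lcm = a^{2}b. S = 2a^{2} + ab + 2a + 2b^{2} - b.
  reduce S modulo (f_1, f_2, g_3):
  remainder -a + 2b^{2} + b - 1 ≠ 0; add g_4 = -a + 2b^{2} + b - 1 to the basis.

S(g_3,g_4): lcm = ab. S = -2a + 2b^{3} + b^{2} - 2b - 2.
  reduce S modulo (f_1, f_2, g_3, g_4):
  remainder 2b^{3} + 2b^{2} + b ≠ 0; add g_5 = 2b^{3} + 2b^{2} + b to the basis.

The other S-polynomials (S(f_2,g_3), S(f_1,g_4), S(f_2,g_4), S(f_1,g_5), S(f_2,g_5), S(g_3,g_5), S(g_4,g_5)) all reduce to 0 modulo the current basis, so we have a Gröbner basis.
Inter-reduce: drop elements whose leading term is divisible by another's, tail-reduce, and make monic.
Reduced Gröbner basis: {a - 2b^{2} - b + 1, b^{3} + b^{2} - 2b}.

Buchberger on the second generating set:
h_1 = 2a^{2} - b - 2, LT = a^{2}.
h_2 = -a^{2} + ab - 2a + 2b - 1, LT = a^{2}.

S(h_1,h_2): lcm = a^{2}. S = ab - 2a - b - 2.
  reduce S modulo (h_1, h_2):
  remainder ab - 2a - b - 2 ≠ 0; add k_3 = ab - 2a - b - 2 to the basis.

S(h_1,k_3): lcm = a^{2}b. S = 2a^{2} + ab + 2a + 2b^{2} - b.
  reduce S modulo (h_1, h_2, k_3):
  remainder -a + 2b^{2} + b - 1 ≠ 0; add k_4 = -a + 2b^{2} + b - 1 to the basis.

S(k_3,k_4): lcm = ab. S = -2a + 2b^{3} + b^{2} - 2b - 2.
  reduce S modulo (h_1, h_2, k_3, k_4):
  remainder 2b^{3} + 2b^{2} + b ≠ 0; add k_5 = 2b^{3} + 2b^{2} + b to the basis.

The other S-polynomials (S(h_2,k_3), S(h_1,k_4), S(h_2,k_4), S(h_1,k_5), S(h_2,k_5), S(k_3,k_5), S(k_4,k_5)) all reduce to 0 modulo the current basis, so we have a Gröbner basis.
Inter-reduce: drop elements whose leading term is divisible by another's, tail-reduce, and make monic.
Reduced Gröbner basis: {a - 2b^{2} - b + 1, b^{3} + b^{2} - 2b}.

The two bases agree; hence the ideals are identical.

Yes, the ideals are equal.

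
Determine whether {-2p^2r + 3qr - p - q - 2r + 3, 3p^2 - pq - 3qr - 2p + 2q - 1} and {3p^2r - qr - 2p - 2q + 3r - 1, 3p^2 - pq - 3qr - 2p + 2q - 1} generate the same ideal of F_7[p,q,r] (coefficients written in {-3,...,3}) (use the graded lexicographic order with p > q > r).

Equality of ideals is decidable: compute both reduced Gröbner bases (unique for the ordering) and check whether they agree.
Buchberger on the first generating set:
f_1 = -2p^2r + 3qr - p - q - 2r + 3, LT = p^2r.
f_2 = 3p^2 - pq - 3qr - 2p + 2q - 1, LT = p^2.

S(f_1,f_2): lcm = p^2r. S = -2pqr + qr^2 + 3pr - qr - 3p - 3q - r + 2.
  reduce S modulo (f_1, f_2):
  remainder -2pqr + qr^2 + 3pr - qr - 3p - 3q - r + 2 ≠ 0; add g_3 = -2pqr + qr^2 + 3pr - qr - 3p - 3q - r + 2 to the basis.

S(f_1,g_3): lcm = p^2qr. S = -3pqr^2 - 2p^2r + 3pqr + 2q^2r + 2p^2 - pq + 3pr - 3q^2 + qr + p + 2q.
  reduce S modulo (f_1, f_2, g_3):
  remainder 2qr^3 - pr^2 + 2q^2r + 3qr^2 + 2pq - 2pr - 3q^2 + 3qr - 2r^2 + 3q + r + 3 ≠ 0; add g_4 = 2qr^3 - pr^2 + 2q^2r + 3qr^2 + 2pq - 2pr - 3q^2 + 3qr - 2r^2 + 3q + r + 3 to the basis.

The other S-polynomials (S(f_2,g_3), S(f_1,g_4), S(f_2,g_4), S(g_3,g_4)) all reduce to 0 modulo the current basis, so we have a Gröbner basis.
Inter-reduce: drop elements whose leading term is divisible by another's, tail-reduce, and make monic.
Reduced Gröbner basis: {qr^3 + 3pr^2 + q^2r - 2qr^2 + pq - pr + 2q^2 - 2qr - r^2 - 2q - 3r - 2, pqr + 3qr^2 + 2pr - 3qr - 2p - 2q - 3r - 1, p^2 + 2pq - qr - 3p + 3q + 2}.

Buchberger on the second generating set:
h_1 = 3p^2r - qr - 2p - 2q + 3r - 1, LT = p^2r.
h_2 = 3p^2 - pq - 3qr - 2p + 2q - 1, LT = p^2.

S(h_1,h_2): lcm = p^2r. S = -2pqr + qr^2 + 3pr - qr - 3p - 3q - r + 2.
  reduce S modulo (h_1, h_2):
  remainder -2pqr + qr^2 + 3pr - qr - 3p - 3q - r + 2 ≠ 0; add k_3 = -2pqr + qr^2 + 3pr - qr - 3p - 3q - r + 2 to the basis.

S(h_1,k_3): lcm = p^2qr. S = -3pqr^2 - 2p^2r + 3pqr + 2q^2r + 2p^2 - pq + 3pr - 3q^2 + qr + p + 2q.
  reduce S modulo (h_1, h_2, k_3):
  remainder 2qr^3 - pr^2 + 2q^2r + 3qr^2 + 2pq - 2pr - 3q^2 + 3qr - 2r^2 + 3q + r + 3 ≠ 0; add k_4 = 2qr^3 - pr^2 + 2q^2r + 3qr^2 + 2pq - 2pr - 3q^2 + 3qr - 2r^2 + 3q + r + 3 to the basis.

The other S-polynomials (S(h_2,k_3), S(h_1,k_4), S(h_2,k_4), S(k_3,k_4)) all reduce to 0 modulo the current basis, so we have a Gröbner basis.
Inter-reduce: drop elements whose leading term is divisible by another's, tail-reduce, and make monic.
Reduced Gröbner basis: {qr^3 + 3pr^2 + q^2r - 2qr^2 + pq - pr + 2q^2 - 2qr - r^2 - 2q - 3r - 2, pqr + 3qr^2 + 2pr - 3qr - 2p - 2q - 3r - 1, p^2 + 2pq - qr - 3p + 3q + 2}.

These coincide, so the ideals are equal.

Yes, the ideals are equal.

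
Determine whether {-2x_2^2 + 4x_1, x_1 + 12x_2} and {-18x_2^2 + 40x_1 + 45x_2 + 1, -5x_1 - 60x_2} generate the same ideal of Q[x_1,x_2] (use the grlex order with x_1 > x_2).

For a fixed monomial order, each ideal has a unique reduced Gröbner basis; comparing bases decides equality.
Buchberger on the first generating set:
f_1 = -2x_2^2 + 4x_1, LT = x_2^2.
f_2 = x_1 + 12x_2, LT = x_1.

The S-polynomials (S(f_1,f_2)) all reduce to 0 modulo the current basis, so we have a Gröbner basis.
Inter-reduce: drop elements whose leading term is divisible by another's, tail-reduce, and make monic.
Reduced Gröbner basis: {x_2^2 + 24x_2, x_1 + 12x_2}.

Buchberger on the second generating set:
h_1 = -18x_2^2 + 40x_1 + 45x_2 + 1, LT = x_2^2.
h_2 = -5x_1 - 60x_2, LT = x_1.

The S-polynomials (S(h_1,h_2)) all reduce to 0 modulo the current basis, so we have a Gröbner basis.
Inter-reduce: drop elements whose leading term is divisible by another's, tail-reduce, and make monic.
Reduced Gröbner basis: {x_2^2 + 145/6x_2 - 1/18, x_1 + 12x_2}.

The bases are distinct; the ideals are different.

No, the ideals differ.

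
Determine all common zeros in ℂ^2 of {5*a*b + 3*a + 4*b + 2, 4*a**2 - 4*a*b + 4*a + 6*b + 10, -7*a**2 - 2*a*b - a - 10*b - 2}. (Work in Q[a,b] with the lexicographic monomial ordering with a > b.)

Compute a lex Gröbner basis by Buchberger's algorithm.
f_1 = 5*a*b + 3*a + 4*b + 2, LT = a*b.
f_2 = 4*a**2 - 4*a*b + 4*a + 6*b + 10, LT = a**2.
f_3 = -7*a**2 - 2*a*b - a - 10*b - 2, LT = a**2.

S(f_1,f_2): lcm = a**2*b. S = 3/5*a**2 + a*b**2 - 1/5*a*b + 2/5*a - 3/2*b**2 - 5/2*b.
  leading term a**2: subtract (3/20)·f_2 from 3/5*a**2 + a*b**2 - 1/5*a*b + 2/5*a - 3/2*b**2 - 5/2*b → a*b**2 + 2/5*a*b - 1/5*a - 3/2*b**2 - 17/5*b - 3/2
  leading term a*b**2: subtract (1/5*b)·f_1 from a*b**2 + 2/5*a*b - 1/5*a - 3/2*b**2 - 17/5*b - 3/2 → -1/5*a*b - 1/5*a - 23/10*b**2 - 19/5*b - 3/2
  leading term a*b: subtract (-1/25)·f_1 from -1/5*a*b - 1/5*a - 23/10*b**2 - 19/5*b - 3/2 → -2/25*a - 23/10*b**2 - 91/25*b - 71/50
  leading term a: no divisor's leading term divides it; move -2/25*a to the remainder.
  leading term b**2: no divisor's leading term divides it; move -23/10*b**2 to the remainder.
  leading term b: no divisor's leading term divides it; move -91/25*b to the remainder.
  leading term 1: no divisor's leading term divides it; move -71/50 to the remainder.
  remainder -2/25*a - 23/10*b**2 - 91/25*b - 71/50 ≠ 0; add h_4 = -2/25*a - 23/10*b**2 - 91/25*b - 71/50 to the basis.

S(f_1,f_3): lcm = a**2*b. S = 3/5*a**2 - 2/7*a*b**2 + 23/35*a*b + 2/5*a - 10/7*b**2 - 2/7*b.
  leading term a**2: subtract (3/20)·f_2 from 3/5*a**2 - 2/7*a*b**2 + 23/35*a*b + 2/5*a - 10/7*b**2 - 2/7*b → -2/7*a*b**2 + 44/35*a*b - 1/5*a - 10/7*b**2 - 83/70*b - 3/2
  leading term a*b**2: subtract (-2/35*b)·f_1 from -2/7*a*b**2 + 44/35*a*b - 1/5*a - 10/7*b**2 - 83/70*b - 3/2 → 10/7*a*b - 1/5*a - 6/5*b**2 - 15/14*b - 3/2
  leading term a*b: subtract (2/7)·f_1 from 10/7*a*b - 1/5*a - 6/5*b**2 - 15/14*b - 3/2 → -37/35*a - 6/5*b**2 - 31/14*b - 29/14
  leading term a: subtract (185/14)·h_4 from -37/35*a - 6/5*b**2 - 31/14*b - 29/14 → 4087/140*b**2 + 1606/35*b + 2337/140
  leading term b**2: no divisor's leading term divides it; move 4087/140*b**2 to the remainder.
  leading term b: no divisor's leading term divides it; move 1606/35*b to the remainder.
  leading term 1: no divisor's leading term divides it; move 2337/140 to the remainder.
  remainder 4087/140*b**2 + 1606/35*b + 2337/140 ≠ 0; add h_5 = 4087/140*b**2 + 1606/35*b + 2337/140 to the basis.

S(f_2,f_3): lcm = a**2. S = -9/7*a*b + 6/7*a + 1/14*b + 31/14.
  leading term a*b: subtract (-9/35)·f_1 from -9/7*a*b + 6/7*a + 1/14*b + 31/14 → 57/35*a + 11/10*b + 191/70
  leading term a: subtract (-285/14)·h_4 from 57/35*a + 11/10*b + 191/70 → -1311/28*b**2 - 73*b - 733/28
  leading term b**2: subtract (-6555/4087)·h_5 from -1311/28*b**2 - 73*b - 733/28 → 17009/28609*b + 17009/28609
  leading term b: no divisor's leading term divides it; move 17009/28609*b to the remainder.
  leading term 1: no divisor's leading term divides it; move 17009/28609 to the remainder.
  remainder 17009/28609*b + 17009/28609 ≠ 0; add h_6 = 17009/28609*b + 17009/28609 to the basis.

The other S-polynomials (S(f_1,h_4), S(f_2,h_4), S(f_3,h_4), S(f_1,h_5), S(f_2,h_5), S(f_3,h_5), S(h_4,h_5), S(f_1,h_6), S(f_2,h_6), S(f_3,h_6), S(h_4,h_6), S(h_5,h_6)) all reduce to 0 modulo the current basis, so we have a Gröbner basis.
Inter-reduce: drop elements whose leading term is divisible by another's, tail-reduce, and make monic.
Reduced Gröbner basis: {a + 1, b + 1}.

Elimination: the polynomial b + 1 lies in the elimination ideal for b, so b ∈ {-1}. For each such b, the remaining basis elements (now univariate) give the rest of the solution.
  b = -1: the earlier basis element becomes a + 1 = 0, giving a = -1 — point (-1, -1).
A lex Gröbner basis triangularizes the system, enabling back-substitution.

{(-1, -1)}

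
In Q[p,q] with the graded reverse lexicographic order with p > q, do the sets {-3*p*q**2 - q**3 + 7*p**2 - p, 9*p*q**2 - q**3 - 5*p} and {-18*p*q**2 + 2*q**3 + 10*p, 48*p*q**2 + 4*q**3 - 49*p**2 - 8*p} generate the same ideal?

Two ideals are equal iff their reduced Gröbner bases coincide (the reduced basis is unique for a fixed ordering).
Buchberger on the first generating set:
f_1 = -3*p*q**2 - q**3 + 7*p**2 - p, LT = p*q**2.
f_2 = 9*p*q**2 - q**3 - 5*p, LT = p*q**2.

S(f_1,f_2): lcm = p*q**2. S = 4/9*q**3 - 7/3*p**2 + 8/9*p.
  leading term q**3: no divisor's leading term divides it; move 4/9*q**3 to the remainder.
  leading term p**2: no divisor's leading term divides it; move -7/3*p**2 to the remainder.
  leading term p: no divisor's leading term divides it; move 8/9*p to the remainder.
  remainder 4/9*q**3 - 7/3*p**2 + 8/9*p ≠ 0; add g_3 = 4/9*q**3 - 7/3*p**2 + 8/9*p to the basis.

S(f_1,g_3): lcm = p*q**3. S = 1/3*q**4 + 21/4*p**3 - 7/3*p**2*q - 2*p**2 + 1/3*p*q.
  leading term q**4: subtract (3/4*q)·g_3 from 1/3*q**4 + 21/4*p**3 - 7/3*p**2*q - 2*p**2 + 1/3*p*q → 21/4*p**3 - 7/12*p**2*q - 2*p**2 - 1/3*p*q
  leading term p**3: no divisor's leading term divides it; move 21/4*p**3 to the remainder.
  leading term p**2*q: no divisor's leading term divides it; move -7/12*p**2*q to the remainder.
  leading term p**2: no divisor's leading term divides it; move -2*p**2 to the remainder.
  leading term p*q: no divisor's leading term divides it; move -1/3*p*q to the remainder.
  remainder 21/4*p**3 - 7/12*p**2*q - 2*p**2 - 1/3*p*q ≠ 0; add g_4 = 21/4*p**3 - 7/12*p**2*q - 2*p**2 - 1/3*p*q to the basis.

The other S-polynomials (S(f_2,g_3), S(f_1,g_4), S(f_2,g_4), S(g_3,g_4)) all reduce to 0 modulo the current basis, so we have a Gröbner basis.
Inter-reduce: drop elements whose leading term is divisible by another's, tail-reduce, and make monic.
Reduced Gröbner basis: {p**3 - 1/9*p**2*q - 8/21*p**2 - 4/63*p*q, p*q**2 - 7/12*p**2 - 1/3*p, q**3 - 21/4*p**2 + 2*p}.

Buchberger on the second generating set:
h_1 = -18*p*q**2 + 2*q**3 + 10*p, LT = p*q**2.
h_2 = 48*p*q**2 + 4*q**3 - 49*p**2 - 8*p, LT = p*q**2.

S(h_1,h_2): lcm = p*q**2. S = -7/36*q**3 + 49/48*p**2 - 7/18*p.
  leading term q**3: no divisor's leading term divides it; move -7/36*q**3 to the remainder.
  leading term p**2: no divisor's leading term divides it; move 49/48*p**2 to the remainder.
  leading term p: no divisor's leading term divides it; move -7/18*p to the remainder.
  remainder -7/36*q**3 + 49/48*p**2 - 7/18*p ≠ 0; add k_3 = -7/36*q**3 + 49/48*p**2 - 7/18*p to the basis.

S(h_1,k_3): lcm = p*q**3. S = -1/9*q**4 + 21/4*p**3 - 2*p**2 - 5/9*p*q.
  leading term q**4: subtract (4/7*q)·k_3 from -1/9*q**4 + 21/4*p**3 - 2*p**2 - 5/9*p*q → 21/4*p**3 - 7/12*p**2*q - 2*p**2 - 1/3*p*q
  leading term p**3: no divisor's leading term divides it; move 21/4*p**3 to the remainder.
  leading term p**2*q: no divisor's leading term divides it; move -7/12*p**2*q to the remainder.
  leading term p**2: no divisor's leading term divides it; move -2*p**2 to the remainder.
  leading term p*q: no divisor's leading term divides it; move -1/3*p*q to the remainder.
  remainder 21/4*p**3 - 7/12*p**2*q - 2*p**2 - 1/3*p*q ≠ 0; add k_4 = 21/4*p**3 - 7/12*p**2*q - 2*p**2 - 1/3*p*q to the basis.

The other S-polynomials (S(h_2,k_3), S(h_1,k_4), S(h_2,k_4), S(k_3,k_4)) all reduce to 0 modulo the current basis, so we have a Gröbner basis.
Inter-reduce: drop elements whose leading term is divisible by another's, tail-reduce, and make monic.
Reduced Gröbner basis: {p**3 - 1/9*p**2*q - 8/21*p**2 - 4/63*p*q, p*q**2 - 7/12*p**2 - 1/3*p, q**3 - 21/4*p**2 + 2*p}.

The two bases agree; hence the ideals are identical.
The same test decides containment: I ⊆ J iff every generator of I reduces to 0 modulo a Gröbner basis of J.

Yes, the ideals are equal.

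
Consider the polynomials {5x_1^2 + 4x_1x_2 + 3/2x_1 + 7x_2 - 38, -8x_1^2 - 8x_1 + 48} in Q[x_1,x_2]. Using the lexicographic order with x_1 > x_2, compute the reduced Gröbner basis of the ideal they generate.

f_1 = 5x_1^2 + 4x_1x_2 + 3/2x_1 + 7x_2 - 38, LT = x_1^2.
f_2 = -8x_1^2 - 8x_1 + 48, LT = x_1^2.

S(f_1,f_2): lcm = x_1^2. S = 4/5x_1x_2 - 7/10x_1 + 7/5x_2 - 8/5.
  leading term x_1x_2: no divisor's leading term divides it; move 4/5x_1x_2 to the remainder.
  leading term x_1: no divisor's leading term divides it; move -7/10x_1 to the remainder.
  leading term x_2: no divisor's leading term divides it; move 7/5x_2 to the remainder.
  leading term 1: no divisor's leading term divides it; move -8/5 to the remainder.
  remainder 4/5x_1x_2 - 7/10x_1 + 7/5x_2 - 8/5 ≠ 0; add g_3 = 4/5x_1x_2 - 7/10x_1 + 7/5x_2 - 8/5 to the basis.

S(f_1,g_3): lcm = x_1^2x_2. S = 7/8x_1^2 + 4/5x_1x_2^2 - 29/20x_1x_2 + 2x_1 + 7/5x_2^2 - 38/5x_2.
  leading term x_1^2: subtract (7/40)·f_1 from 7/8x_1^2 + 4/5x_1x_2^2 - 29/20x_1x_2 + 2x_1 + 7/5x_2^2 - 38/5x_2 → 4/5x_1x_2^2 - 43/20x_1x_2 + 139/80x_1 + 7/5x_2^2 - 353/40x_2 + 133/20
  leading term x_1x_2^2: subtract (x_2)·g_3 from 4/5x_1x_2^2 - 43/20x_1x_2 + 139/80x_1 + 7/5x_2^2 - 353/40x_2 + 133/20 → -29/20x_1x_2 + 139/80x_1 - 289/40x_2 + 133/20
  leading term x_1x_2: subtract (-29/16)·g_3 from -29/20x_1x_2 + 139/80x_1 - 289/40x_2 + 133/20 → 15/32x_1 - 75/16x_2 + 15/4
  leading term x_1: no divisor's leading term divides it; move 15/32x_1 to the remainder.
  leading term x_2: no divisor's leading term divides it; move -75/16x_2 to the remainder.
  leading term 1: no divisor's leading term divides it; move 15/4 to the remainder.
  remainder 15/32x_1 - 75/16x_2 + 15/4 ≠ 0; add g_4 = 15/32x_1 - 75/16x_2 + 15/4 to the basis.

S(g_3,g_4): lcm = x_1x_2. S = -7/8x_1 + 10x_2^2 - 25/4x_2 - 2.
  leading term x_1: subtract (-28/15)·g_4 from -7/8x_1 + 10x_2^2 - 25/4x_2 - 2 → 10x_2^2 - 15x_2 + 5
  leading term x_2^2: no divisor's leading term divides it; move 10x_2^2 to the remainder.
  leading term x_2: no divisor's leading term divides it; move -15x_2 to the remainder.
  leading term 1: no divisor's leading term divides it; move 5 to the remainder.
  remainder 10x_2^2 - 15x_2 + 5 ≠ 0; add g_5 = 10x_2^2 - 15x_2 + 5 to the basis.

The other S-polynomials (S(f_2,g_3), S(f_1,g_4), S(f_2,g_4), S(f_1,g_5), S(f_2,g_5), S(g_3,g_5), S(g_4,g_5)) all reduce to 0 modulo the current basis, so we have a Gröbner basis.
Inter-reduce: drop elements whose leading term is divisible by another's, tail-reduce, and make monic.

G = {x_1 - 10x_2 + 8, x_2^2 - 3/2x_2 + 1/2}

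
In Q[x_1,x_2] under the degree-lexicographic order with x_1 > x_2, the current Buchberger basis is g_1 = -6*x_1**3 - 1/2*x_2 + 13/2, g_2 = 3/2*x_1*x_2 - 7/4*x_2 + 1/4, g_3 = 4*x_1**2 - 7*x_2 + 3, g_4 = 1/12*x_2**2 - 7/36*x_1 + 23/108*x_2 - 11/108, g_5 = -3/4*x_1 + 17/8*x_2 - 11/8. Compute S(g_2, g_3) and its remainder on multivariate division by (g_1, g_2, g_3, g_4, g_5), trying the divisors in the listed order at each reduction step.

lcm(LM(g_2), LM(g_3)) = x_1**2*x_2.
S = (lcm/LT(g_2))·g_2 − (lcm/LT(g_3))·g_3 = -7/6*x_1*x_2 + 7/4*x_2**2 + 1/6*x_1 - 3/4*x_2.
Reduce S modulo (g_1, g_2, g_3, g_4, g_5) in that order:
  leading term x_1*x_2: subtract (-7/9)·g_2 from -7/6*x_1*x_2 + 7/4*x_2**2 + 1/6*x_1 - 3/4*x_2 → 7/4*x_2**2 + 1/6*x_1 - 19/9*x_2 + 7/36
  leading term x_2**2: subtract (21)·g_4 from 7/4*x_2**2 + 1/6*x_1 - 19/9*x_2 + 7/36 → 17/4*x_1 - 79/12*x_2 + 7/3
  leading term x_1: subtract (-17/3)·g_5 from 17/4*x_1 - 79/12*x_2 + 7/3 → 131/24*x_2 - 131/24
  leading term x_2: no divisor's leading term divides it; move 131/24*x_2 to the remainder.
  leading term 1: no divisor's leading term divides it; move -131/24 to the remainder.
The remainder 131/24*x_2 - 131/24 is nonzero, so it would be added as the next basis element.

S(g_2, g_3) = -7/6*x_1*x_2 + 7/4*x_2**2 + 1/6*x_1 - 3/4*x_2; remainder on division = 131/24*x_2 - 131/24.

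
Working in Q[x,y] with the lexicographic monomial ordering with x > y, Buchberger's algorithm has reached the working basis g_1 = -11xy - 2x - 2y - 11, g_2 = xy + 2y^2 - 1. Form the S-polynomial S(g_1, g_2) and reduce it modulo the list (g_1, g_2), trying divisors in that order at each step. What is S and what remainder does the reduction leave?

S(g_1, g_2) = 2/11x - 2y^2 + 2/11y + 2; remainder on division = 2/11x - 2y^2 + 2/11y + 2.

lcm(LM(g_1), LM(g_2)) = xy.
S = (lcm/LT(g_1))·g_1 − (lcm/LT(g_2))·g_2 = 2/11x - 2y^2 + 2/11y + 2.
Reduce S modulo (g_1, g_2) in that order:
  leading term x: no divisor's leading term divides it; move 2/11x to the remainder.
  leading term y^2: no divisor's leading term divides it; move -2y^2 to the remainder.
  leading term y: no divisor's leading term divides it; move 2/11y to the remainder.
  leading term 1: no divisor's leading term divides it; move 2 to the remainder.
The remainder 2/11x - 2y^2 + 2/11y + 2 is nonzero, so it would be added as the next basis element.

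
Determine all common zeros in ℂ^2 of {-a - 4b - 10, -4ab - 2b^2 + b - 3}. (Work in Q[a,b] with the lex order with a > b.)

Compute a lex Gröbner basis by Buchberger's algorithm.
f_1 = -a - 4b - 10, LT = a.
f_2 = -4ab - 2b^2 + b - 3, LT = ab.

S(f_1,f_2): lcm = ab. S = 7/2b^2 + 41/4b - 3/4.
  reduce S modulo (f_1, f_2):
  remainder 7/2b^2 + 41/4b - 3/4 ≠ 0; add h_3 = 7/2b^2 + 41/4b - 3/4 to the basis.

The other S-polynomials (S(f_1,h_3), S(f_2,h_3)) all reduce to 0 modulo the current basis, so we have a Gröbner basis.
Inter-reduce: drop elements whose leading term is divisible by another's, tail-reduce, and make monic.
Reduced Gröbner basis: {a + 4b + 10, b^2 + 41/14b - 3/14}.

The lex basis is triangular: the last element involves only b. Solving b^2 + 41/14b - 3/14 = 0 gives b ∈ {-3, 1/14}; substituting each value into the earlier elements determines the remaining variables.
  b = -3: the earlier basis element becomes a - 2 = 0, giving a = 2 — point (2, -3).
  b = 1/14: the earlier basis element becomes a + 72/7 = 0, giving a = -72/7 — point (-72/7, 1/14).

{(2, -3), (-72/7, 1/14)}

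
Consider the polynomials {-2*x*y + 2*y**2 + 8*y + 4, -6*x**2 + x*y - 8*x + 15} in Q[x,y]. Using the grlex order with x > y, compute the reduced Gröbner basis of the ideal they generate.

G = {y**3 + 52/5*y**2 + 12/5*x + 123/5*y + 64/5, x**2 - 1/6*y**2 + 4/3*x - 2/3*y - 17/6, x*y - y**2 - 4*y - 2}

f_1 = -2*x*y + 2*y**2 + 8*y + 4, LT = x*y.
f_2 = -6*x**2 + x*y - 8*x + 15, LT = x**2.

S(f_1,f_2): lcm = x**2*y. S = -5/6*x*y**2 - 16/3*x*y - 2*x + 5/2*y.
  reduce S modulo (f_1, f_2):
  remainder -5/6*y**3 - 26/3*y**2 - 2*x - 41/2*y - 32/3 ≠ 0; add g_3 = -5/6*y**3 - 26/3*y**2 - 2*x - 41/2*y - 32/3 to the basis.

The other S-polynomials (S(f_1,g_3), S(f_2,g_3)) all reduce to 0 modulo the current basis, so we have a Gröbner basis.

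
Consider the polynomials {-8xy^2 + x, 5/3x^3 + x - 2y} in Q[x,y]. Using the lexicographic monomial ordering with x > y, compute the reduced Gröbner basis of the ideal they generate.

G = {x^3 + 3/5x - 6/5y, xy^2 - 1/8x, y^3 - 1/8y}

Buchberger's algorithm terminates because the ascending chain of leading-term ideals stabilizes.

f_1 = -8xy^2 + x, LT = xy^2.
f_2 = 5/3x^3 + x - 2y, LT = x^3.

S(f_1,f_2): lcm = x^3y^2. S = -1/8x^3 - 3/5xy^2 + 6/5y^3.
  leading term x^3: subtract (-3/40)·f_2 from -1/8x^3 - 3/5xy^2 + 6/5y^3 → -3/5xy^2 + 3/40x + 6/5y^3 - 3/20y
  leading term xy^2: subtract (3/40)·f_1 from -3/5xy^2 + 3/40x + 6/5y^3 - 3/20y → 6/5y^3 - 3/20y
  leading term y^3: no divisor's leading term divides it; move 6/5y^3 to the remainder.
  leading term y: no divisor's leading term divides it; move -3/20y to the remainder.
  remainder 6/5y^3 - 3/20y ≠ 0; add g_3 = 6/5y^3 - 3/20y to the basis.

The other S-polynomials (S(f_1,g_3), S(f_2,g_3)) all reduce to 0 modulo the current basis, so we have a Gröbner basis.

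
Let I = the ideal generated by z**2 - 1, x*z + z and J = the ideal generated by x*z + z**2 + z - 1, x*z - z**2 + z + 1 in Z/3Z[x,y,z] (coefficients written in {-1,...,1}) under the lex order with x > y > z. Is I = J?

Equality of ideals is decidable: compute both reduced Gröbner bases (unique for the ordering) and check whether they agree.
Buchberger on the first generating set:
f_1 = z**2 - 1, LT = z**2.
f_2 = x*z + z, LT = x*z.

S(f_1,f_2): lcm = x*z**2. S = -x - z**2.
  reduce S modulo (f_1, f_2):
  remainder -x - 1 ≠ 0; add g_3 = -x - 1 to the basis.

The other S-polynomials (S(f_1,g_3), S(f_2,g_3)) all reduce to 0 modulo the current basis, so we have a Gröbner basis.
Inter-reduce: drop elements whose leading term is divisible by another's, tail-reduce, and make monic.
Reduced Gröbner basis: {x + 1, z**2 - 1}.

Buchberger on the second generating set:
h_1 = x*z + z**2 + z - 1, LT = x*z.
h_2 = x*z - z**2 + z + 1, LT = x*z.

S(h_1,h_2): lcm = x*z. S = -z**2 + 1.
  reduce S modulo (h_1, h_2):
  remainder -z**2 + 1 ≠ 0; add k_3 = -z**2 + 1 to the basis.

S(h_1,k_3): lcm = x*z**2. S = x + z**3 + z**2 - z.
  reduce S modulo (h_1, h_2, k_3):
  remainder x + 1 ≠ 0; add k_4 = x + 1 to the basis.

The other S-polynomials (S(h_2,k_3), S(h_1,k_4), S(h_2,k_4), S(k_3,k_4)) all reduce to 0 modulo the current basis, so we have a Gröbner basis.
Inter-reduce: drop elements whose leading term is divisible by another's, tail-reduce, and make monic.
Reduced Gröbner basis: {x + 1, z**2 - 1}.

These coincide, so the ideals are equal.

Yes, the ideals are equal.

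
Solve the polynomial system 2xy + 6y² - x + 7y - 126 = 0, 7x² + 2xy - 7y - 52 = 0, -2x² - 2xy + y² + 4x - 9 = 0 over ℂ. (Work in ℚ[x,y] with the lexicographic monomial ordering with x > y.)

Compute a lex Gröbner basis by Buchberger's algorithm.
f_1 = 2xy - x + 6y² + 7y - 126, LT = xy.
f_2 = 7x² + 2xy - 7y - 52, LT = x².
f_3 = -2x² - 2xy + 4x + y² - 9, LT = x².

S(f_1,f_2): lcm = x²y. S = -½x² + 19/7xy² + 7/2xy - 63x + y² + 52/7y.
  leading term x²: subtract (-1/14)·f_2 from -½x² + 19/7xy² + 7/2xy - 63x + y² + 52/7y → 19/7xy² + 51/14xy - 63x + y² + 97/14y - 26/7
  leading term xy²: subtract (19/14y)·f_1 from 19/7xy² + 51/14xy - 63x + y² + 97/14y - 26/7 → 5xy - 63x - 57/7y³ - 17/2y² + 2491/14y - 26/7
  leading term xy: subtract (5/2)·f_1 from 5xy - 63x - 57/7y³ - 17/2y² + 2491/14y - 26/7 → -121/2x - 57/7y³ - 47/2y² + 1123/7y + 2179/7
  leading term x: no divisor's leading term divides it; move -121/2x to the remainder.
  leading term y³: no divisor's leading term divides it; move -57/7y³ to the remainder.
  leading term y²: no divisor's leading term divides it; move -47/2y² to the remainder.
  leading term y: no divisor's leading term divides it; move 1123/7y to the remainder.
  leading term 1: no divisor's leading term divides it; move 2179/7 to the remainder.
  remainder -121/2x - 57/7y³ - 47/2y² + 1123/7y + 2179/7 ≠ 0; add h_4 = -121/2x - 57/7y³ - 47/2y² + 1123/7y + 2179/7 to the basis.

S(f_1,f_3): lcm = x²y. S = -½x² + 2xy² + 11/2xy - 63x + ½y³ - 9/2y.
  leading term x²: subtract (-1/14)·f_2 from -½x² + 2xy² + 11/2xy - 63x + ½y³ - 9/2y → 2xy² + 79/14xy - 63x + ½y³ - 5y - 26/7
  leading term xy²: subtract (y)·f_1 from 2xy² + 79/14xy - 63x + ½y³ - 5y - 26/7 → 93/14xy - 63x - 11/2y³ - 7y² + 121y - 26/7
  leading term xy: subtract (93/28)·f_1 from 93/14xy - 63x - 11/2y³ - 7y² + 121y - 26/7 → -1671/28x - 11/2y³ - 377/14y² + 391/4y + 5807/14
  leading term x: subtract (1671/1694)·h_4 from -1671/28x - 11/2y³ - 377/14y² + 391/4y + 5807/14 → 15014/5929y³ - 12697/3388y² - 1434827/23716y + 638710/5929
  leading term y³: no divisor's leading term divides it; move 15014/5929y³ to the remainder.
  leading term y²: no divisor's leading term divides it; move -12697/3388y² to the remainder.
  leading term y: no divisor's leading term divides it; move -1434827/23716y to the remainder.
  leading term 1: no divisor's leading term divides it; move 638710/5929 to the remainder.
  remainder 15014/5929y³ - 12697/3388y² - 1434827/23716y + 638710/5929 ≠ 0; add h_5 = 15014/5929y³ - 12697/3388y² - 1434827/23716y + 638710/5929 to the basis.

S(f_2,f_3): lcm = x². S = -5/7xy + 2x + ½y² - y - 167/14.
  leading term xy: subtract (-5/14)·f_1 from -5/7xy + 2x + ½y² - y - 167/14 → 23/14x + 37/14y² + 3/2y - 797/14
  leading term x: subtract (-23/847)·h_4 from 23/14x + 37/14y² + 3/2y - 797/14 → -1311/5929y³ + 1698/847y² + 69445/11858y - 574825/11858
  leading term y³: subtract (-1311/15014)·h_5 from -1311/5929y³ + 1698/847y² + 69445/11858y - 574825/11858 → 100743/60056y² + 34447/60056y - 586585/15014
  leading term y²: no divisor's leading term divides it; move 100743/60056y² to the remainder.
  leading term y: no divisor's leading term divides it; move 34447/60056y to the remainder.
  leading term 1: no divisor's leading term divides it; move -586585/15014 to the remainder.
  remainder 100743/60056y² + 34447/60056y - 586585/15014 ≠ 0; add h_6 = 100743/60056y² + 34447/60056y - 586585/15014 to the basis.

S(f_1,h_4): lcm = xy. S = -½x - 114/847y⁴ - 47/121y³ + 4787/847y² + 14645/1694y - 63.
  leading term x: subtract (1/121)·h_4 from -½x - 114/847y⁴ - 47/121y³ + 4787/847y² + 14645/1694y - 63 → -114/847y⁴ - 272/847y³ + 9903/1694y² + 12399/1694y - 55540/847
  leading term y⁴: subtract (-399/7507y)·h_5 from -114/847y⁴ - 272/847y³ + 9903/1694y² + 12399/1694y - 55540/847 → -13233719/25433716y³ + 9556929/3633388y² + 165892233/12716858y - 55540/847
  leading term y³: subtract (-92636033/450840392)·h_5 from -13233719/25433716y³ + 9556929/3633388y² + 165892233/12716858y - 55540/847 → 3354730561/1803361568y² + 1106907389/1803361568y - 9791715885/225420196
  leading term y²: subtract (3354730561/3025110804)·h_6 from 3354730561/1803361568y² + 1106907389/1803361568y - 9791715885/225420196 → -134781955/6050221608y - 673909775/6050221608
  leading term y: no divisor's leading term divides it; move -134781955/6050221608y to the remainder.
  leading term 1: no divisor's leading term divides it; move -673909775/6050221608 to the remainder.
  remainder -134781955/6050221608y - 673909775/6050221608 ≠ 0; add h_7 = -134781955/6050221608y - 673909775/6050221608 to the basis.

The other S-polynomials (S(f_2,h_4), S(f_3,h_4), S(f_1,h_5), S(f_2,h_5), S(f_3,h_5), S(h_4,h_5), S(f_1,h_6), S(f_2,h_6), S(f_3,h_6), S(h_4,h_6), S(h_5,h_6), S(f_1,h_7), S(f_2,h_7), S(f_3,h_7), S(h_4,h_7), S(h_5,h_7), S(h_6,h_7)) all reduce to 0 modulo the current basis, so we have a Gröbner basis.
Inter-reduce: drop elements whose leading term is divisible by another's, tail-reduce, and make monic.
Reduced Gröbner basis: {x + 1, y + 5}.

The lex basis is triangular: the last element involves only y. Solving y + 5 = 0 gives y ∈ {-5}; substituting each value into the earlier elements determines the remaining variables.
  y = -5: the earlier basis element becomes x + 1 = 0, giving x = -1 — point (-1, -5).

{(-1, -5)}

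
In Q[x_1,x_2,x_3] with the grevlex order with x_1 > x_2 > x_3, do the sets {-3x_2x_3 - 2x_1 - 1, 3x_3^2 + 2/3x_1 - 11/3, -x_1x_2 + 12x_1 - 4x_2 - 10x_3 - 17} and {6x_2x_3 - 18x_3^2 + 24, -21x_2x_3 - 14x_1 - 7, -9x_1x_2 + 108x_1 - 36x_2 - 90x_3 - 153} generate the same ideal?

Yes, the ideals are equal.

Since reduced Gröbner bases are canonical representatives of ideals under a given ordering, it suffices to compute and compare them.
Buchberger on the first generating set:
f_1 = -3x_2x_3 - 2x_1 - 1, LT = x_2x_3.
f_2 = 3x_3^2 + 2/3x_1 - 11/3, LT = x_3^2.
f_3 = -x_1x_2 + 12x_1 - 4x_2 - 10x_3 - 17, LT = x_1x_2.

S(f_1,f_2): lcm = x_2x_3^2. S = -2/9x_1x_2 + 2/3x_1x_3 + 11/9x_2 + 1/3x_3.
  reduce S modulo (f_1, f_2, f_3):
  remainder 2/3x_1x_3 - 8/3x_1 + 19/9x_2 + 23/9x_3 + 34/9 ≠ 0; add g_4 = 2/3x_1x_3 - 8/3x_1 + 19/9x_2 + 23/9x_3 + 34/9 to the basis.

S(f_1,f_3): lcm = x_1x_2x_3. S = 2/3x_1^2 + 12x_1x_3 - 4x_2x_3 - 10x_3^2 + 1/3x_1 - 17x_3.
  reduce S modulo (f_1, f_2, f_3, g_4):
  remainder 2/3x_1^2 + 479/9x_1 - 38x_2 - 63x_3 - 710/9 ≠ 0; add g_5 = 2/3x_1^2 + 479/9x_1 - 38x_2 - 63x_3 - 710/9 to the basis.

S(f_1,g_4): lcm = x_1x_2x_3. S = 2/3x_1^2 + 4x_1x_2 - 19/6x_2^2 - 23/6x_2x_3 + 1/3x_1 - 17/3x_2.
  reduce S modulo (f_1, f_2, f_3, g_4, g_5):
  remainder -19/6x_2^2 - 7/3x_1 + 49/3x_2 + 23x_3 + 73/6 ≠ 0; add g_6 = -19/6x_2^2 - 7/3x_1 + 49/3x_2 + 23x_3 + 73/6 to the basis.

The other S-polynomials (S(f_2,f_3), S(f_2,g_4), S(f_3,g_4), S(f_1,g_5), S(f_2,g_5), S(f_3,g_5), S(g_4,g_5), S(f_1,g_6), S(f_2,g_6), S(f_3,g_6), S(g_4,g_6), S(g_5,g_6)) all reduce to 0 modulo the current basis, so we have a Gröbner basis.
Inter-reduce: drop elements whose leading term is divisible by another's, tail-reduce, and make monic.
Reduced Gröbner basis: {x_1^2 + 479/6x_1 - 57x_2 - 189/2x_3 - 355/3, x_1x_2 - 12x_1 + 4x_2 + 10x_3 + 17, x_2^2 + 14/19x_1 - 98/19x_2 - 138/19x_3 - 73/19, x_1x_3 - 4x_1 + 19/6x_2 + 23/6x_3 + 17/3, x_2x_3 + 2/3x_1 + 1/3, x_3^2 + 2/9x_1 - 11/9}.

Buchberger on the second generating set:
h_1 = 6x_2x_3 - 18x_3^2 + 24, LT = x_2x_3.
h_2 = -21x_2x_3 - 14x_1 - 7, LT = x_2x_3.
h_3 = -9x_1x_2 + 108x_1 - 36x_2 - 90x_3 - 153, LT = x_1x_2.

S(h_1,h_2): lcm = x_2x_3. S = -3x_3^2 - 2/3x_1 + 11/3.
  reduce S modulo (h_1, h_2, h_3):
  remainder -3x_3^2 - 2/3x_1 + 11/3 ≠ 0; add k_4 = -3x_3^2 - 2/3x_1 + 11/3 to the basis.

S(h_1,h_3): lcm = x_1x_2x_3. S = -3x_1x_3^2 + 12x_1x_3 - 4x_2x_3 - 10x_3^2 + 4x_1 - 17x_3.
  reduce S modulo (h_1, h_2, h_3, k_4):
  remainder 2/3x_1^2 + 12x_1x_3 + 47/9x_1 - 17x_3 - 98/9 ≠ 0; add k_5 = 2/3x_1^2 + 12x_1x_3 + 47/9x_1 - 17x_3 - 98/9 to the basis.

S(h_1,k_4): lcm = x_2x_3^2. S = -3x_3^3 - 2/9x_1x_2 + 11/9x_2 + 4x_3.
  reduce S modulo (h_1, h_2, h_3, k_4, k_5):
  remainder 2/3x_1x_3 - 8/3x_1 + 19/9x_2 + 23/9x_3 + 34/9 ≠ 0; add k_6 = 2/3x_1x_3 - 8/3x_1 + 19/9x_2 + 23/9x_3 + 34/9 to the basis.

S(h_1,k_6): lcm = x_1x_2x_3. S = -3x_1x_3^2 + 4x_1x_2 - 19/6x_2^2 - 23/6x_2x_3 + 4x_1 - 17/3x_2.
  reduce S modulo (h_1, h_2, h_3, k_4, k_5, k_6):
  remainder -19/6x_2^2 - 7/3x_1 + 49/3x_2 + 23x_3 + 73/6 ≠ 0; add k_7 = -19/6x_2^2 - 7/3x_1 + 49/3x_2 + 23x_3 + 73/6 to the basis.

The other S-polynomials (S(h_2,h_3), S(h_2,k_4), S(h_3,k_4), S(h_1,k_5), S(h_2,k_5), S(h_3,k_5), S(k_4,k_5), S(h_2,k_6), S(h_3,k_6), S(k_4,k_6), S(k_5,k_6), S(h_1,k_7), S(h_2,k_7), S(h_3,k_7), S(k_4,k_7), S(k_5,k_7), S(k_6,k_7)) all reduce to 0 modulo the current basis, so we have a Gröbner basis.
Inter-reduce: drop elements whose leading term is divisible by another's, tail-reduce, and make monic.
Reduced Gröbner basis: {x_1^2 + 479/6x_1 - 57x_2 - 189/2x_3 - 355/3, x_1x_2 - 12x_1 + 4x_2 + 10x_3 + 17, x_2^2 + 14/19x_1 - 98/19x_2 - 138/19x_3 - 73/19, x_1x_3 - 4x_1 + 19/6x_2 + 23/6x_3 + 17/3, x_2x_3 + 2/3x_1 + 1/3, x_3^2 + 2/9x_1 - 11/9}.

Same reduced basis, so the two generating sets span the same ideal.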